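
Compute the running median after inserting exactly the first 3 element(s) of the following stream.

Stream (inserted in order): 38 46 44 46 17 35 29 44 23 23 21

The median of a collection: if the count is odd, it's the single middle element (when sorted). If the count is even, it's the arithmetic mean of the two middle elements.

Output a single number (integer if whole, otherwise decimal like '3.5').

Answer: 44

Derivation:
Step 1: insert 38 -> lo=[38] (size 1, max 38) hi=[] (size 0) -> median=38
Step 2: insert 46 -> lo=[38] (size 1, max 38) hi=[46] (size 1, min 46) -> median=42
Step 3: insert 44 -> lo=[38, 44] (size 2, max 44) hi=[46] (size 1, min 46) -> median=44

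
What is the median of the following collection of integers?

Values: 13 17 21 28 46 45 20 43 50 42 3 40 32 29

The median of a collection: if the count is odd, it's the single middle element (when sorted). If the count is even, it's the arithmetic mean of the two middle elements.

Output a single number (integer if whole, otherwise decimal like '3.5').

Step 1: insert 13 -> lo=[13] (size 1, max 13) hi=[] (size 0) -> median=13
Step 2: insert 17 -> lo=[13] (size 1, max 13) hi=[17] (size 1, min 17) -> median=15
Step 3: insert 21 -> lo=[13, 17] (size 2, max 17) hi=[21] (size 1, min 21) -> median=17
Step 4: insert 28 -> lo=[13, 17] (size 2, max 17) hi=[21, 28] (size 2, min 21) -> median=19
Step 5: insert 46 -> lo=[13, 17, 21] (size 3, max 21) hi=[28, 46] (size 2, min 28) -> median=21
Step 6: insert 45 -> lo=[13, 17, 21] (size 3, max 21) hi=[28, 45, 46] (size 3, min 28) -> median=24.5
Step 7: insert 20 -> lo=[13, 17, 20, 21] (size 4, max 21) hi=[28, 45, 46] (size 3, min 28) -> median=21
Step 8: insert 43 -> lo=[13, 17, 20, 21] (size 4, max 21) hi=[28, 43, 45, 46] (size 4, min 28) -> median=24.5
Step 9: insert 50 -> lo=[13, 17, 20, 21, 28] (size 5, max 28) hi=[43, 45, 46, 50] (size 4, min 43) -> median=28
Step 10: insert 42 -> lo=[13, 17, 20, 21, 28] (size 5, max 28) hi=[42, 43, 45, 46, 50] (size 5, min 42) -> median=35
Step 11: insert 3 -> lo=[3, 13, 17, 20, 21, 28] (size 6, max 28) hi=[42, 43, 45, 46, 50] (size 5, min 42) -> median=28
Step 12: insert 40 -> lo=[3, 13, 17, 20, 21, 28] (size 6, max 28) hi=[40, 42, 43, 45, 46, 50] (size 6, min 40) -> median=34
Step 13: insert 32 -> lo=[3, 13, 17, 20, 21, 28, 32] (size 7, max 32) hi=[40, 42, 43, 45, 46, 50] (size 6, min 40) -> median=32
Step 14: insert 29 -> lo=[3, 13, 17, 20, 21, 28, 29] (size 7, max 29) hi=[32, 40, 42, 43, 45, 46, 50] (size 7, min 32) -> median=30.5

Answer: 30.5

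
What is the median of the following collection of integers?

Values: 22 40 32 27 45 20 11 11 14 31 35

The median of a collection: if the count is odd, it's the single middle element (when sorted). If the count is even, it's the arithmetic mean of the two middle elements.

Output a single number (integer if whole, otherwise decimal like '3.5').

Answer: 27

Derivation:
Step 1: insert 22 -> lo=[22] (size 1, max 22) hi=[] (size 0) -> median=22
Step 2: insert 40 -> lo=[22] (size 1, max 22) hi=[40] (size 1, min 40) -> median=31
Step 3: insert 32 -> lo=[22, 32] (size 2, max 32) hi=[40] (size 1, min 40) -> median=32
Step 4: insert 27 -> lo=[22, 27] (size 2, max 27) hi=[32, 40] (size 2, min 32) -> median=29.5
Step 5: insert 45 -> lo=[22, 27, 32] (size 3, max 32) hi=[40, 45] (size 2, min 40) -> median=32
Step 6: insert 20 -> lo=[20, 22, 27] (size 3, max 27) hi=[32, 40, 45] (size 3, min 32) -> median=29.5
Step 7: insert 11 -> lo=[11, 20, 22, 27] (size 4, max 27) hi=[32, 40, 45] (size 3, min 32) -> median=27
Step 8: insert 11 -> lo=[11, 11, 20, 22] (size 4, max 22) hi=[27, 32, 40, 45] (size 4, min 27) -> median=24.5
Step 9: insert 14 -> lo=[11, 11, 14, 20, 22] (size 5, max 22) hi=[27, 32, 40, 45] (size 4, min 27) -> median=22
Step 10: insert 31 -> lo=[11, 11, 14, 20, 22] (size 5, max 22) hi=[27, 31, 32, 40, 45] (size 5, min 27) -> median=24.5
Step 11: insert 35 -> lo=[11, 11, 14, 20, 22, 27] (size 6, max 27) hi=[31, 32, 35, 40, 45] (size 5, min 31) -> median=27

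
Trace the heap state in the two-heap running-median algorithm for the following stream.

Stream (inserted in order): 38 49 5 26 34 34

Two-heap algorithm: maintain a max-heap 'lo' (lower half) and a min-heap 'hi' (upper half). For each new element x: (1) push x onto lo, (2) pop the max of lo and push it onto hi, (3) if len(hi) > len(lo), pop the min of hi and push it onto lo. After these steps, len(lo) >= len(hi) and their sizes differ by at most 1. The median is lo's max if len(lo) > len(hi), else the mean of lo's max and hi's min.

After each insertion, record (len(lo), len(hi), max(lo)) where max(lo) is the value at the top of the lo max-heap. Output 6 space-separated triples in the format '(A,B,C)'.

Answer: (1,0,38) (1,1,38) (2,1,38) (2,2,26) (3,2,34) (3,3,34)

Derivation:
Step 1: insert 38 -> lo=[38] hi=[] -> (len(lo)=1, len(hi)=0, max(lo)=38)
Step 2: insert 49 -> lo=[38] hi=[49] -> (len(lo)=1, len(hi)=1, max(lo)=38)
Step 3: insert 5 -> lo=[5, 38] hi=[49] -> (len(lo)=2, len(hi)=1, max(lo)=38)
Step 4: insert 26 -> lo=[5, 26] hi=[38, 49] -> (len(lo)=2, len(hi)=2, max(lo)=26)
Step 5: insert 34 -> lo=[5, 26, 34] hi=[38, 49] -> (len(lo)=3, len(hi)=2, max(lo)=34)
Step 6: insert 34 -> lo=[5, 26, 34] hi=[34, 38, 49] -> (len(lo)=3, len(hi)=3, max(lo)=34)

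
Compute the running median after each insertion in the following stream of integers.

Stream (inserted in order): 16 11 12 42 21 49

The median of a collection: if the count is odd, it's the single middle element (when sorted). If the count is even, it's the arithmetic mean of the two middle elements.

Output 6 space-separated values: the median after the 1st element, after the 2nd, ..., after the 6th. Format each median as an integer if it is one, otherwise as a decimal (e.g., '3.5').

Step 1: insert 16 -> lo=[16] (size 1, max 16) hi=[] (size 0) -> median=16
Step 2: insert 11 -> lo=[11] (size 1, max 11) hi=[16] (size 1, min 16) -> median=13.5
Step 3: insert 12 -> lo=[11, 12] (size 2, max 12) hi=[16] (size 1, min 16) -> median=12
Step 4: insert 42 -> lo=[11, 12] (size 2, max 12) hi=[16, 42] (size 2, min 16) -> median=14
Step 5: insert 21 -> lo=[11, 12, 16] (size 3, max 16) hi=[21, 42] (size 2, min 21) -> median=16
Step 6: insert 49 -> lo=[11, 12, 16] (size 3, max 16) hi=[21, 42, 49] (size 3, min 21) -> median=18.5

Answer: 16 13.5 12 14 16 18.5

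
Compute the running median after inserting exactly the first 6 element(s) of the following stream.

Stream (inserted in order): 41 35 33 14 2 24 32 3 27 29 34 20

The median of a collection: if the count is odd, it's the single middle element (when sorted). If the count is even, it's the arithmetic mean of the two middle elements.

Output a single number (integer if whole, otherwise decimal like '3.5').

Step 1: insert 41 -> lo=[41] (size 1, max 41) hi=[] (size 0) -> median=41
Step 2: insert 35 -> lo=[35] (size 1, max 35) hi=[41] (size 1, min 41) -> median=38
Step 3: insert 33 -> lo=[33, 35] (size 2, max 35) hi=[41] (size 1, min 41) -> median=35
Step 4: insert 14 -> lo=[14, 33] (size 2, max 33) hi=[35, 41] (size 2, min 35) -> median=34
Step 5: insert 2 -> lo=[2, 14, 33] (size 3, max 33) hi=[35, 41] (size 2, min 35) -> median=33
Step 6: insert 24 -> lo=[2, 14, 24] (size 3, max 24) hi=[33, 35, 41] (size 3, min 33) -> median=28.5

Answer: 28.5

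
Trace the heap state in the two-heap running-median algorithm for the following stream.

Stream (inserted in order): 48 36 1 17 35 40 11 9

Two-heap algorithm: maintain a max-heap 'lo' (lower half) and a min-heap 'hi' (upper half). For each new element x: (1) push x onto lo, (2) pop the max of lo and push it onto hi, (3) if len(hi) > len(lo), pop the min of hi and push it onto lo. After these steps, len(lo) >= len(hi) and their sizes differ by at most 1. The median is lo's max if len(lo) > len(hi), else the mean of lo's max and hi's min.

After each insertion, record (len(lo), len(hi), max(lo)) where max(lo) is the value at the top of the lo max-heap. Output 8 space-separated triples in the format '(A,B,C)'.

Step 1: insert 48 -> lo=[48] hi=[] -> (len(lo)=1, len(hi)=0, max(lo)=48)
Step 2: insert 36 -> lo=[36] hi=[48] -> (len(lo)=1, len(hi)=1, max(lo)=36)
Step 3: insert 1 -> lo=[1, 36] hi=[48] -> (len(lo)=2, len(hi)=1, max(lo)=36)
Step 4: insert 17 -> lo=[1, 17] hi=[36, 48] -> (len(lo)=2, len(hi)=2, max(lo)=17)
Step 5: insert 35 -> lo=[1, 17, 35] hi=[36, 48] -> (len(lo)=3, len(hi)=2, max(lo)=35)
Step 6: insert 40 -> lo=[1, 17, 35] hi=[36, 40, 48] -> (len(lo)=3, len(hi)=3, max(lo)=35)
Step 7: insert 11 -> lo=[1, 11, 17, 35] hi=[36, 40, 48] -> (len(lo)=4, len(hi)=3, max(lo)=35)
Step 8: insert 9 -> lo=[1, 9, 11, 17] hi=[35, 36, 40, 48] -> (len(lo)=4, len(hi)=4, max(lo)=17)

Answer: (1,0,48) (1,1,36) (2,1,36) (2,2,17) (3,2,35) (3,3,35) (4,3,35) (4,4,17)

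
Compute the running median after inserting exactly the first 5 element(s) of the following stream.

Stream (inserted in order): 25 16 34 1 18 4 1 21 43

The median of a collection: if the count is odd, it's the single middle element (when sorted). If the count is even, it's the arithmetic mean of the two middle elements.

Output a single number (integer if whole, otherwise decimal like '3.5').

Answer: 18

Derivation:
Step 1: insert 25 -> lo=[25] (size 1, max 25) hi=[] (size 0) -> median=25
Step 2: insert 16 -> lo=[16] (size 1, max 16) hi=[25] (size 1, min 25) -> median=20.5
Step 3: insert 34 -> lo=[16, 25] (size 2, max 25) hi=[34] (size 1, min 34) -> median=25
Step 4: insert 1 -> lo=[1, 16] (size 2, max 16) hi=[25, 34] (size 2, min 25) -> median=20.5
Step 5: insert 18 -> lo=[1, 16, 18] (size 3, max 18) hi=[25, 34] (size 2, min 25) -> median=18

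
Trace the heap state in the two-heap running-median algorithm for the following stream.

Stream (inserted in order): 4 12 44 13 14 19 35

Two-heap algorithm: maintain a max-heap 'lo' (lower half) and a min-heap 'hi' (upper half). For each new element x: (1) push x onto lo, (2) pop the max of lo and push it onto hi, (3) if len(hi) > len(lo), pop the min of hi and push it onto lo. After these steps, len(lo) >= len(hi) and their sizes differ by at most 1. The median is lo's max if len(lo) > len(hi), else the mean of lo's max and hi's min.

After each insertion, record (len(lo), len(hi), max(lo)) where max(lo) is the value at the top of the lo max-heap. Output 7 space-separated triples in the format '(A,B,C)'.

Step 1: insert 4 -> lo=[4] hi=[] -> (len(lo)=1, len(hi)=0, max(lo)=4)
Step 2: insert 12 -> lo=[4] hi=[12] -> (len(lo)=1, len(hi)=1, max(lo)=4)
Step 3: insert 44 -> lo=[4, 12] hi=[44] -> (len(lo)=2, len(hi)=1, max(lo)=12)
Step 4: insert 13 -> lo=[4, 12] hi=[13, 44] -> (len(lo)=2, len(hi)=2, max(lo)=12)
Step 5: insert 14 -> lo=[4, 12, 13] hi=[14, 44] -> (len(lo)=3, len(hi)=2, max(lo)=13)
Step 6: insert 19 -> lo=[4, 12, 13] hi=[14, 19, 44] -> (len(lo)=3, len(hi)=3, max(lo)=13)
Step 7: insert 35 -> lo=[4, 12, 13, 14] hi=[19, 35, 44] -> (len(lo)=4, len(hi)=3, max(lo)=14)

Answer: (1,0,4) (1,1,4) (2,1,12) (2,2,12) (3,2,13) (3,3,13) (4,3,14)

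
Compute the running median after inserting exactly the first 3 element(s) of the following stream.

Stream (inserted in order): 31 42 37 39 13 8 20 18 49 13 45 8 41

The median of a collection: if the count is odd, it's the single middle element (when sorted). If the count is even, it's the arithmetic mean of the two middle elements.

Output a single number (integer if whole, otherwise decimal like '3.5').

Answer: 37

Derivation:
Step 1: insert 31 -> lo=[31] (size 1, max 31) hi=[] (size 0) -> median=31
Step 2: insert 42 -> lo=[31] (size 1, max 31) hi=[42] (size 1, min 42) -> median=36.5
Step 3: insert 37 -> lo=[31, 37] (size 2, max 37) hi=[42] (size 1, min 42) -> median=37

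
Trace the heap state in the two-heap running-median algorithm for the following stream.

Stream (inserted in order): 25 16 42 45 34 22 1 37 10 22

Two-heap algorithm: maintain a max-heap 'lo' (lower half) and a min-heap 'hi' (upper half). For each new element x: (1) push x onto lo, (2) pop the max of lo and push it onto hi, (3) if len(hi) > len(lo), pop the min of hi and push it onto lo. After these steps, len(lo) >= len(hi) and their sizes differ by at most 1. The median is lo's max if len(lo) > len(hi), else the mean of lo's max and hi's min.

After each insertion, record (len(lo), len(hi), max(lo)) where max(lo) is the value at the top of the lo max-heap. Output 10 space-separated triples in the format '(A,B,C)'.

Answer: (1,0,25) (1,1,16) (2,1,25) (2,2,25) (3,2,34) (3,3,25) (4,3,25) (4,4,25) (5,4,25) (5,5,22)

Derivation:
Step 1: insert 25 -> lo=[25] hi=[] -> (len(lo)=1, len(hi)=0, max(lo)=25)
Step 2: insert 16 -> lo=[16] hi=[25] -> (len(lo)=1, len(hi)=1, max(lo)=16)
Step 3: insert 42 -> lo=[16, 25] hi=[42] -> (len(lo)=2, len(hi)=1, max(lo)=25)
Step 4: insert 45 -> lo=[16, 25] hi=[42, 45] -> (len(lo)=2, len(hi)=2, max(lo)=25)
Step 5: insert 34 -> lo=[16, 25, 34] hi=[42, 45] -> (len(lo)=3, len(hi)=2, max(lo)=34)
Step 6: insert 22 -> lo=[16, 22, 25] hi=[34, 42, 45] -> (len(lo)=3, len(hi)=3, max(lo)=25)
Step 7: insert 1 -> lo=[1, 16, 22, 25] hi=[34, 42, 45] -> (len(lo)=4, len(hi)=3, max(lo)=25)
Step 8: insert 37 -> lo=[1, 16, 22, 25] hi=[34, 37, 42, 45] -> (len(lo)=4, len(hi)=4, max(lo)=25)
Step 9: insert 10 -> lo=[1, 10, 16, 22, 25] hi=[34, 37, 42, 45] -> (len(lo)=5, len(hi)=4, max(lo)=25)
Step 10: insert 22 -> lo=[1, 10, 16, 22, 22] hi=[25, 34, 37, 42, 45] -> (len(lo)=5, len(hi)=5, max(lo)=22)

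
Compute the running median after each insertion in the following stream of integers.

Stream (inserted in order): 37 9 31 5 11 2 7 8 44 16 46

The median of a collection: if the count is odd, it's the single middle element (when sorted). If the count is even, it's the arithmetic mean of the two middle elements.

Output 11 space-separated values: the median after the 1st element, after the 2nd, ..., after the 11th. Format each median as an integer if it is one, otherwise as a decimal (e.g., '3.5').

Answer: 37 23 31 20 11 10 9 8.5 9 10 11

Derivation:
Step 1: insert 37 -> lo=[37] (size 1, max 37) hi=[] (size 0) -> median=37
Step 2: insert 9 -> lo=[9] (size 1, max 9) hi=[37] (size 1, min 37) -> median=23
Step 3: insert 31 -> lo=[9, 31] (size 2, max 31) hi=[37] (size 1, min 37) -> median=31
Step 4: insert 5 -> lo=[5, 9] (size 2, max 9) hi=[31, 37] (size 2, min 31) -> median=20
Step 5: insert 11 -> lo=[5, 9, 11] (size 3, max 11) hi=[31, 37] (size 2, min 31) -> median=11
Step 6: insert 2 -> lo=[2, 5, 9] (size 3, max 9) hi=[11, 31, 37] (size 3, min 11) -> median=10
Step 7: insert 7 -> lo=[2, 5, 7, 9] (size 4, max 9) hi=[11, 31, 37] (size 3, min 11) -> median=9
Step 8: insert 8 -> lo=[2, 5, 7, 8] (size 4, max 8) hi=[9, 11, 31, 37] (size 4, min 9) -> median=8.5
Step 9: insert 44 -> lo=[2, 5, 7, 8, 9] (size 5, max 9) hi=[11, 31, 37, 44] (size 4, min 11) -> median=9
Step 10: insert 16 -> lo=[2, 5, 7, 8, 9] (size 5, max 9) hi=[11, 16, 31, 37, 44] (size 5, min 11) -> median=10
Step 11: insert 46 -> lo=[2, 5, 7, 8, 9, 11] (size 6, max 11) hi=[16, 31, 37, 44, 46] (size 5, min 16) -> median=11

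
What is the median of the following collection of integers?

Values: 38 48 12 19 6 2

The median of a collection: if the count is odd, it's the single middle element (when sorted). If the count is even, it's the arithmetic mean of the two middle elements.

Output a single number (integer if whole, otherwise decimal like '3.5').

Step 1: insert 38 -> lo=[38] (size 1, max 38) hi=[] (size 0) -> median=38
Step 2: insert 48 -> lo=[38] (size 1, max 38) hi=[48] (size 1, min 48) -> median=43
Step 3: insert 12 -> lo=[12, 38] (size 2, max 38) hi=[48] (size 1, min 48) -> median=38
Step 4: insert 19 -> lo=[12, 19] (size 2, max 19) hi=[38, 48] (size 2, min 38) -> median=28.5
Step 5: insert 6 -> lo=[6, 12, 19] (size 3, max 19) hi=[38, 48] (size 2, min 38) -> median=19
Step 6: insert 2 -> lo=[2, 6, 12] (size 3, max 12) hi=[19, 38, 48] (size 3, min 19) -> median=15.5

Answer: 15.5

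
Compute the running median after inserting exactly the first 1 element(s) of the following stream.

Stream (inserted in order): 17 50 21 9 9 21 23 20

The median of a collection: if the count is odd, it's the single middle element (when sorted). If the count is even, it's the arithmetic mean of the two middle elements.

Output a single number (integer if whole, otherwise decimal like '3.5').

Step 1: insert 17 -> lo=[17] (size 1, max 17) hi=[] (size 0) -> median=17

Answer: 17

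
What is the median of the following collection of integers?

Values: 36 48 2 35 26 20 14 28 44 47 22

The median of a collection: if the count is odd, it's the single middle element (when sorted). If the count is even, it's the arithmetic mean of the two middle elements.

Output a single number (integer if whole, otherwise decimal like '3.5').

Step 1: insert 36 -> lo=[36] (size 1, max 36) hi=[] (size 0) -> median=36
Step 2: insert 48 -> lo=[36] (size 1, max 36) hi=[48] (size 1, min 48) -> median=42
Step 3: insert 2 -> lo=[2, 36] (size 2, max 36) hi=[48] (size 1, min 48) -> median=36
Step 4: insert 35 -> lo=[2, 35] (size 2, max 35) hi=[36, 48] (size 2, min 36) -> median=35.5
Step 5: insert 26 -> lo=[2, 26, 35] (size 3, max 35) hi=[36, 48] (size 2, min 36) -> median=35
Step 6: insert 20 -> lo=[2, 20, 26] (size 3, max 26) hi=[35, 36, 48] (size 3, min 35) -> median=30.5
Step 7: insert 14 -> lo=[2, 14, 20, 26] (size 4, max 26) hi=[35, 36, 48] (size 3, min 35) -> median=26
Step 8: insert 28 -> lo=[2, 14, 20, 26] (size 4, max 26) hi=[28, 35, 36, 48] (size 4, min 28) -> median=27
Step 9: insert 44 -> lo=[2, 14, 20, 26, 28] (size 5, max 28) hi=[35, 36, 44, 48] (size 4, min 35) -> median=28
Step 10: insert 47 -> lo=[2, 14, 20, 26, 28] (size 5, max 28) hi=[35, 36, 44, 47, 48] (size 5, min 35) -> median=31.5
Step 11: insert 22 -> lo=[2, 14, 20, 22, 26, 28] (size 6, max 28) hi=[35, 36, 44, 47, 48] (size 5, min 35) -> median=28

Answer: 28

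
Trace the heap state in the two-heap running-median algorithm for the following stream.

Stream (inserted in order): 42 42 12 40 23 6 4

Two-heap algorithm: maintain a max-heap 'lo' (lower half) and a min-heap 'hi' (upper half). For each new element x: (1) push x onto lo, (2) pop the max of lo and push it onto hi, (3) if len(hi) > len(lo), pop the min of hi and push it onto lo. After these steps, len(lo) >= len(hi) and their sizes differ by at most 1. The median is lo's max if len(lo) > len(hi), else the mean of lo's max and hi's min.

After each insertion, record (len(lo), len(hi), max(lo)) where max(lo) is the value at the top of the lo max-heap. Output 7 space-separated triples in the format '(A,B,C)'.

Answer: (1,0,42) (1,1,42) (2,1,42) (2,2,40) (3,2,40) (3,3,23) (4,3,23)

Derivation:
Step 1: insert 42 -> lo=[42] hi=[] -> (len(lo)=1, len(hi)=0, max(lo)=42)
Step 2: insert 42 -> lo=[42] hi=[42] -> (len(lo)=1, len(hi)=1, max(lo)=42)
Step 3: insert 12 -> lo=[12, 42] hi=[42] -> (len(lo)=2, len(hi)=1, max(lo)=42)
Step 4: insert 40 -> lo=[12, 40] hi=[42, 42] -> (len(lo)=2, len(hi)=2, max(lo)=40)
Step 5: insert 23 -> lo=[12, 23, 40] hi=[42, 42] -> (len(lo)=3, len(hi)=2, max(lo)=40)
Step 6: insert 6 -> lo=[6, 12, 23] hi=[40, 42, 42] -> (len(lo)=3, len(hi)=3, max(lo)=23)
Step 7: insert 4 -> lo=[4, 6, 12, 23] hi=[40, 42, 42] -> (len(lo)=4, len(hi)=3, max(lo)=23)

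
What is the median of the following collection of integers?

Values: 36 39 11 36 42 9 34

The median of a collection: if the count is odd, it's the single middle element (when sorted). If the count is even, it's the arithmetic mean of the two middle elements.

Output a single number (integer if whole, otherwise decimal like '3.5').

Step 1: insert 36 -> lo=[36] (size 1, max 36) hi=[] (size 0) -> median=36
Step 2: insert 39 -> lo=[36] (size 1, max 36) hi=[39] (size 1, min 39) -> median=37.5
Step 3: insert 11 -> lo=[11, 36] (size 2, max 36) hi=[39] (size 1, min 39) -> median=36
Step 4: insert 36 -> lo=[11, 36] (size 2, max 36) hi=[36, 39] (size 2, min 36) -> median=36
Step 5: insert 42 -> lo=[11, 36, 36] (size 3, max 36) hi=[39, 42] (size 2, min 39) -> median=36
Step 6: insert 9 -> lo=[9, 11, 36] (size 3, max 36) hi=[36, 39, 42] (size 3, min 36) -> median=36
Step 7: insert 34 -> lo=[9, 11, 34, 36] (size 4, max 36) hi=[36, 39, 42] (size 3, min 36) -> median=36

Answer: 36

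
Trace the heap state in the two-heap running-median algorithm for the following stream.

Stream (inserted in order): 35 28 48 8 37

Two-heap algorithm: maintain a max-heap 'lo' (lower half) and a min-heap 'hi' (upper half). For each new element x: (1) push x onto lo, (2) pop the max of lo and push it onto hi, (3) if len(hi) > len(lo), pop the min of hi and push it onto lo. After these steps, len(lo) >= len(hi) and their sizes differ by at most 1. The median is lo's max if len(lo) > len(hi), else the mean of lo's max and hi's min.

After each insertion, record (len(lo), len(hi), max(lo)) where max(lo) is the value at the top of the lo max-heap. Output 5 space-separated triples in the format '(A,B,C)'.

Step 1: insert 35 -> lo=[35] hi=[] -> (len(lo)=1, len(hi)=0, max(lo)=35)
Step 2: insert 28 -> lo=[28] hi=[35] -> (len(lo)=1, len(hi)=1, max(lo)=28)
Step 3: insert 48 -> lo=[28, 35] hi=[48] -> (len(lo)=2, len(hi)=1, max(lo)=35)
Step 4: insert 8 -> lo=[8, 28] hi=[35, 48] -> (len(lo)=2, len(hi)=2, max(lo)=28)
Step 5: insert 37 -> lo=[8, 28, 35] hi=[37, 48] -> (len(lo)=3, len(hi)=2, max(lo)=35)

Answer: (1,0,35) (1,1,28) (2,1,35) (2,2,28) (3,2,35)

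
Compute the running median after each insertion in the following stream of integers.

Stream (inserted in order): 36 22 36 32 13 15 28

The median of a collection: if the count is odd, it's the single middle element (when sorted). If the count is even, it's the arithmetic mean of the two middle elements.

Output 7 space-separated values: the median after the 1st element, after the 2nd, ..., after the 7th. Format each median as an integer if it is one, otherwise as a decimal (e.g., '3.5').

Answer: 36 29 36 34 32 27 28

Derivation:
Step 1: insert 36 -> lo=[36] (size 1, max 36) hi=[] (size 0) -> median=36
Step 2: insert 22 -> lo=[22] (size 1, max 22) hi=[36] (size 1, min 36) -> median=29
Step 3: insert 36 -> lo=[22, 36] (size 2, max 36) hi=[36] (size 1, min 36) -> median=36
Step 4: insert 32 -> lo=[22, 32] (size 2, max 32) hi=[36, 36] (size 2, min 36) -> median=34
Step 5: insert 13 -> lo=[13, 22, 32] (size 3, max 32) hi=[36, 36] (size 2, min 36) -> median=32
Step 6: insert 15 -> lo=[13, 15, 22] (size 3, max 22) hi=[32, 36, 36] (size 3, min 32) -> median=27
Step 7: insert 28 -> lo=[13, 15, 22, 28] (size 4, max 28) hi=[32, 36, 36] (size 3, min 32) -> median=28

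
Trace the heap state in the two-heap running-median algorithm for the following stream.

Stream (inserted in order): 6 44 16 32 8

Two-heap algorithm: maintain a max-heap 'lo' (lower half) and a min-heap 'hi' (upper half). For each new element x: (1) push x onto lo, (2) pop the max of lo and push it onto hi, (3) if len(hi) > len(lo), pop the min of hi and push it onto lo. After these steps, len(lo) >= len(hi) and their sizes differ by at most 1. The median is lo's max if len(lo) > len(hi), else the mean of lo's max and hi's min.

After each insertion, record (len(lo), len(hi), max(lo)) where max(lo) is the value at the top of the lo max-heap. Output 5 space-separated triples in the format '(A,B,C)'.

Answer: (1,0,6) (1,1,6) (2,1,16) (2,2,16) (3,2,16)

Derivation:
Step 1: insert 6 -> lo=[6] hi=[] -> (len(lo)=1, len(hi)=0, max(lo)=6)
Step 2: insert 44 -> lo=[6] hi=[44] -> (len(lo)=1, len(hi)=1, max(lo)=6)
Step 3: insert 16 -> lo=[6, 16] hi=[44] -> (len(lo)=2, len(hi)=1, max(lo)=16)
Step 4: insert 32 -> lo=[6, 16] hi=[32, 44] -> (len(lo)=2, len(hi)=2, max(lo)=16)
Step 5: insert 8 -> lo=[6, 8, 16] hi=[32, 44] -> (len(lo)=3, len(hi)=2, max(lo)=16)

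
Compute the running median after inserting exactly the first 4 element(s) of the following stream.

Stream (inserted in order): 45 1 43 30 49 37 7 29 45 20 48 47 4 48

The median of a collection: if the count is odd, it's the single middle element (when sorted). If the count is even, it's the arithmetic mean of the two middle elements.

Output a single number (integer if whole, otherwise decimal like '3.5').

Step 1: insert 45 -> lo=[45] (size 1, max 45) hi=[] (size 0) -> median=45
Step 2: insert 1 -> lo=[1] (size 1, max 1) hi=[45] (size 1, min 45) -> median=23
Step 3: insert 43 -> lo=[1, 43] (size 2, max 43) hi=[45] (size 1, min 45) -> median=43
Step 4: insert 30 -> lo=[1, 30] (size 2, max 30) hi=[43, 45] (size 2, min 43) -> median=36.5

Answer: 36.5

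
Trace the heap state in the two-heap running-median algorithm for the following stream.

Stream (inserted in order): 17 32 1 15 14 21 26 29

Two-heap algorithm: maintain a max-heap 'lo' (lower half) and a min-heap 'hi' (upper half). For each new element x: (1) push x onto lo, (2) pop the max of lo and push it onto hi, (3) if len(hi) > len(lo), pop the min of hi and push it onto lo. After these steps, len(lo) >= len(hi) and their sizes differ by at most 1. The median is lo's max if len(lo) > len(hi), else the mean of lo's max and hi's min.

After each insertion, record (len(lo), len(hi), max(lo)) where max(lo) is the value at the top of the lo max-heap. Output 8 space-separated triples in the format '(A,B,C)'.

Answer: (1,0,17) (1,1,17) (2,1,17) (2,2,15) (3,2,15) (3,3,15) (4,3,17) (4,4,17)

Derivation:
Step 1: insert 17 -> lo=[17] hi=[] -> (len(lo)=1, len(hi)=0, max(lo)=17)
Step 2: insert 32 -> lo=[17] hi=[32] -> (len(lo)=1, len(hi)=1, max(lo)=17)
Step 3: insert 1 -> lo=[1, 17] hi=[32] -> (len(lo)=2, len(hi)=1, max(lo)=17)
Step 4: insert 15 -> lo=[1, 15] hi=[17, 32] -> (len(lo)=2, len(hi)=2, max(lo)=15)
Step 5: insert 14 -> lo=[1, 14, 15] hi=[17, 32] -> (len(lo)=3, len(hi)=2, max(lo)=15)
Step 6: insert 21 -> lo=[1, 14, 15] hi=[17, 21, 32] -> (len(lo)=3, len(hi)=3, max(lo)=15)
Step 7: insert 26 -> lo=[1, 14, 15, 17] hi=[21, 26, 32] -> (len(lo)=4, len(hi)=3, max(lo)=17)
Step 8: insert 29 -> lo=[1, 14, 15, 17] hi=[21, 26, 29, 32] -> (len(lo)=4, len(hi)=4, max(lo)=17)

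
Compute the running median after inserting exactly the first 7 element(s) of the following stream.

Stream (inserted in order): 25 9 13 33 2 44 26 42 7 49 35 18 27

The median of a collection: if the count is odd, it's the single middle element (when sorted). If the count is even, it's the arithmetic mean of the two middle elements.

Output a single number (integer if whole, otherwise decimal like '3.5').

Answer: 25

Derivation:
Step 1: insert 25 -> lo=[25] (size 1, max 25) hi=[] (size 0) -> median=25
Step 2: insert 9 -> lo=[9] (size 1, max 9) hi=[25] (size 1, min 25) -> median=17
Step 3: insert 13 -> lo=[9, 13] (size 2, max 13) hi=[25] (size 1, min 25) -> median=13
Step 4: insert 33 -> lo=[9, 13] (size 2, max 13) hi=[25, 33] (size 2, min 25) -> median=19
Step 5: insert 2 -> lo=[2, 9, 13] (size 3, max 13) hi=[25, 33] (size 2, min 25) -> median=13
Step 6: insert 44 -> lo=[2, 9, 13] (size 3, max 13) hi=[25, 33, 44] (size 3, min 25) -> median=19
Step 7: insert 26 -> lo=[2, 9, 13, 25] (size 4, max 25) hi=[26, 33, 44] (size 3, min 26) -> median=25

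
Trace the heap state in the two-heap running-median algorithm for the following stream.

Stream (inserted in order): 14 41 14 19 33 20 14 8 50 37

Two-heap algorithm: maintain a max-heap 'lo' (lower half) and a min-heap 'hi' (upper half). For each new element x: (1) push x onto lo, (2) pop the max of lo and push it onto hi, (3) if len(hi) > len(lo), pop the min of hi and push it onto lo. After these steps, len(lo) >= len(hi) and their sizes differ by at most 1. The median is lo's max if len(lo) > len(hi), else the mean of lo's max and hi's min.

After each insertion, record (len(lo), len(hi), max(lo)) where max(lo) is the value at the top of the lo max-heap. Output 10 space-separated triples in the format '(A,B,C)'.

Step 1: insert 14 -> lo=[14] hi=[] -> (len(lo)=1, len(hi)=0, max(lo)=14)
Step 2: insert 41 -> lo=[14] hi=[41] -> (len(lo)=1, len(hi)=1, max(lo)=14)
Step 3: insert 14 -> lo=[14, 14] hi=[41] -> (len(lo)=2, len(hi)=1, max(lo)=14)
Step 4: insert 19 -> lo=[14, 14] hi=[19, 41] -> (len(lo)=2, len(hi)=2, max(lo)=14)
Step 5: insert 33 -> lo=[14, 14, 19] hi=[33, 41] -> (len(lo)=3, len(hi)=2, max(lo)=19)
Step 6: insert 20 -> lo=[14, 14, 19] hi=[20, 33, 41] -> (len(lo)=3, len(hi)=3, max(lo)=19)
Step 7: insert 14 -> lo=[14, 14, 14, 19] hi=[20, 33, 41] -> (len(lo)=4, len(hi)=3, max(lo)=19)
Step 8: insert 8 -> lo=[8, 14, 14, 14] hi=[19, 20, 33, 41] -> (len(lo)=4, len(hi)=4, max(lo)=14)
Step 9: insert 50 -> lo=[8, 14, 14, 14, 19] hi=[20, 33, 41, 50] -> (len(lo)=5, len(hi)=4, max(lo)=19)
Step 10: insert 37 -> lo=[8, 14, 14, 14, 19] hi=[20, 33, 37, 41, 50] -> (len(lo)=5, len(hi)=5, max(lo)=19)

Answer: (1,0,14) (1,1,14) (2,1,14) (2,2,14) (3,2,19) (3,3,19) (4,3,19) (4,4,14) (5,4,19) (5,5,19)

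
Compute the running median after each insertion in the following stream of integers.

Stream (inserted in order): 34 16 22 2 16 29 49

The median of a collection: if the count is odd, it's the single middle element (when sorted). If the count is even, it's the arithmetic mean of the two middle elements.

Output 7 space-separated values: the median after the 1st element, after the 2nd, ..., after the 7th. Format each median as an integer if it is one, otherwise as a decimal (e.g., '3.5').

Step 1: insert 34 -> lo=[34] (size 1, max 34) hi=[] (size 0) -> median=34
Step 2: insert 16 -> lo=[16] (size 1, max 16) hi=[34] (size 1, min 34) -> median=25
Step 3: insert 22 -> lo=[16, 22] (size 2, max 22) hi=[34] (size 1, min 34) -> median=22
Step 4: insert 2 -> lo=[2, 16] (size 2, max 16) hi=[22, 34] (size 2, min 22) -> median=19
Step 5: insert 16 -> lo=[2, 16, 16] (size 3, max 16) hi=[22, 34] (size 2, min 22) -> median=16
Step 6: insert 29 -> lo=[2, 16, 16] (size 3, max 16) hi=[22, 29, 34] (size 3, min 22) -> median=19
Step 7: insert 49 -> lo=[2, 16, 16, 22] (size 4, max 22) hi=[29, 34, 49] (size 3, min 29) -> median=22

Answer: 34 25 22 19 16 19 22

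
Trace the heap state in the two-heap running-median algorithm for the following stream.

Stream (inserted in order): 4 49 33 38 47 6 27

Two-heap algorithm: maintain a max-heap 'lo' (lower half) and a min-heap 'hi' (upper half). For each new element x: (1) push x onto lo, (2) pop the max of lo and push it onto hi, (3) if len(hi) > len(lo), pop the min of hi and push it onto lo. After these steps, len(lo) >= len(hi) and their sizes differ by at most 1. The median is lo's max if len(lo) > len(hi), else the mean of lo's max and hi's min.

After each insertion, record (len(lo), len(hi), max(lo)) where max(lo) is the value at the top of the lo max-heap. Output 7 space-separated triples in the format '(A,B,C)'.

Step 1: insert 4 -> lo=[4] hi=[] -> (len(lo)=1, len(hi)=0, max(lo)=4)
Step 2: insert 49 -> lo=[4] hi=[49] -> (len(lo)=1, len(hi)=1, max(lo)=4)
Step 3: insert 33 -> lo=[4, 33] hi=[49] -> (len(lo)=2, len(hi)=1, max(lo)=33)
Step 4: insert 38 -> lo=[4, 33] hi=[38, 49] -> (len(lo)=2, len(hi)=2, max(lo)=33)
Step 5: insert 47 -> lo=[4, 33, 38] hi=[47, 49] -> (len(lo)=3, len(hi)=2, max(lo)=38)
Step 6: insert 6 -> lo=[4, 6, 33] hi=[38, 47, 49] -> (len(lo)=3, len(hi)=3, max(lo)=33)
Step 7: insert 27 -> lo=[4, 6, 27, 33] hi=[38, 47, 49] -> (len(lo)=4, len(hi)=3, max(lo)=33)

Answer: (1,0,4) (1,1,4) (2,1,33) (2,2,33) (3,2,38) (3,3,33) (4,3,33)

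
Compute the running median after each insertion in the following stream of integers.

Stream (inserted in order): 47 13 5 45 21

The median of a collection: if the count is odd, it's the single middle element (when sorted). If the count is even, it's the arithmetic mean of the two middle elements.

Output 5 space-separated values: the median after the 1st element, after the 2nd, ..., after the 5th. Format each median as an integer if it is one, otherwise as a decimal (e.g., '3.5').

Answer: 47 30 13 29 21

Derivation:
Step 1: insert 47 -> lo=[47] (size 1, max 47) hi=[] (size 0) -> median=47
Step 2: insert 13 -> lo=[13] (size 1, max 13) hi=[47] (size 1, min 47) -> median=30
Step 3: insert 5 -> lo=[5, 13] (size 2, max 13) hi=[47] (size 1, min 47) -> median=13
Step 4: insert 45 -> lo=[5, 13] (size 2, max 13) hi=[45, 47] (size 2, min 45) -> median=29
Step 5: insert 21 -> lo=[5, 13, 21] (size 3, max 21) hi=[45, 47] (size 2, min 45) -> median=21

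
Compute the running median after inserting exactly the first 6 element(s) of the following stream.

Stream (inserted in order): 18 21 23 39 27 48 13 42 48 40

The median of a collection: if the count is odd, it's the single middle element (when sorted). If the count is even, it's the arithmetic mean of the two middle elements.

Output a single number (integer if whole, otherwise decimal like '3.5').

Step 1: insert 18 -> lo=[18] (size 1, max 18) hi=[] (size 0) -> median=18
Step 2: insert 21 -> lo=[18] (size 1, max 18) hi=[21] (size 1, min 21) -> median=19.5
Step 3: insert 23 -> lo=[18, 21] (size 2, max 21) hi=[23] (size 1, min 23) -> median=21
Step 4: insert 39 -> lo=[18, 21] (size 2, max 21) hi=[23, 39] (size 2, min 23) -> median=22
Step 5: insert 27 -> lo=[18, 21, 23] (size 3, max 23) hi=[27, 39] (size 2, min 27) -> median=23
Step 6: insert 48 -> lo=[18, 21, 23] (size 3, max 23) hi=[27, 39, 48] (size 3, min 27) -> median=25

Answer: 25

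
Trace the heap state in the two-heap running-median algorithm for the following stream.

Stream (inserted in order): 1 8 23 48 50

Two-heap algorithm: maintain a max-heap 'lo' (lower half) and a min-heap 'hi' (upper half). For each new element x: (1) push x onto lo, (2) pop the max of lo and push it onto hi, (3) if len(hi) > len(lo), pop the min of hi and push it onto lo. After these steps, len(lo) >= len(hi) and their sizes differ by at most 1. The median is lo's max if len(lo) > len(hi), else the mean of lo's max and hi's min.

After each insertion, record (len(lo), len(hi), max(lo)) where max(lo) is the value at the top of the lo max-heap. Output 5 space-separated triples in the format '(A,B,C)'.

Step 1: insert 1 -> lo=[1] hi=[] -> (len(lo)=1, len(hi)=0, max(lo)=1)
Step 2: insert 8 -> lo=[1] hi=[8] -> (len(lo)=1, len(hi)=1, max(lo)=1)
Step 3: insert 23 -> lo=[1, 8] hi=[23] -> (len(lo)=2, len(hi)=1, max(lo)=8)
Step 4: insert 48 -> lo=[1, 8] hi=[23, 48] -> (len(lo)=2, len(hi)=2, max(lo)=8)
Step 5: insert 50 -> lo=[1, 8, 23] hi=[48, 50] -> (len(lo)=3, len(hi)=2, max(lo)=23)

Answer: (1,0,1) (1,1,1) (2,1,8) (2,2,8) (3,2,23)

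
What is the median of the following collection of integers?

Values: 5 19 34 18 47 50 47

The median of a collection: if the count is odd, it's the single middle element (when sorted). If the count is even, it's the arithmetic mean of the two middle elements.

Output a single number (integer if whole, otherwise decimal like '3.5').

Step 1: insert 5 -> lo=[5] (size 1, max 5) hi=[] (size 0) -> median=5
Step 2: insert 19 -> lo=[5] (size 1, max 5) hi=[19] (size 1, min 19) -> median=12
Step 3: insert 34 -> lo=[5, 19] (size 2, max 19) hi=[34] (size 1, min 34) -> median=19
Step 4: insert 18 -> lo=[5, 18] (size 2, max 18) hi=[19, 34] (size 2, min 19) -> median=18.5
Step 5: insert 47 -> lo=[5, 18, 19] (size 3, max 19) hi=[34, 47] (size 2, min 34) -> median=19
Step 6: insert 50 -> lo=[5, 18, 19] (size 3, max 19) hi=[34, 47, 50] (size 3, min 34) -> median=26.5
Step 7: insert 47 -> lo=[5, 18, 19, 34] (size 4, max 34) hi=[47, 47, 50] (size 3, min 47) -> median=34

Answer: 34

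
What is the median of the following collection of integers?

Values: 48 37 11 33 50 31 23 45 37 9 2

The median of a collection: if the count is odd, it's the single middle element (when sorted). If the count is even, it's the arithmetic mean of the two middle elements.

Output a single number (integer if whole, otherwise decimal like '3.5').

Step 1: insert 48 -> lo=[48] (size 1, max 48) hi=[] (size 0) -> median=48
Step 2: insert 37 -> lo=[37] (size 1, max 37) hi=[48] (size 1, min 48) -> median=42.5
Step 3: insert 11 -> lo=[11, 37] (size 2, max 37) hi=[48] (size 1, min 48) -> median=37
Step 4: insert 33 -> lo=[11, 33] (size 2, max 33) hi=[37, 48] (size 2, min 37) -> median=35
Step 5: insert 50 -> lo=[11, 33, 37] (size 3, max 37) hi=[48, 50] (size 2, min 48) -> median=37
Step 6: insert 31 -> lo=[11, 31, 33] (size 3, max 33) hi=[37, 48, 50] (size 3, min 37) -> median=35
Step 7: insert 23 -> lo=[11, 23, 31, 33] (size 4, max 33) hi=[37, 48, 50] (size 3, min 37) -> median=33
Step 8: insert 45 -> lo=[11, 23, 31, 33] (size 4, max 33) hi=[37, 45, 48, 50] (size 4, min 37) -> median=35
Step 9: insert 37 -> lo=[11, 23, 31, 33, 37] (size 5, max 37) hi=[37, 45, 48, 50] (size 4, min 37) -> median=37
Step 10: insert 9 -> lo=[9, 11, 23, 31, 33] (size 5, max 33) hi=[37, 37, 45, 48, 50] (size 5, min 37) -> median=35
Step 11: insert 2 -> lo=[2, 9, 11, 23, 31, 33] (size 6, max 33) hi=[37, 37, 45, 48, 50] (size 5, min 37) -> median=33

Answer: 33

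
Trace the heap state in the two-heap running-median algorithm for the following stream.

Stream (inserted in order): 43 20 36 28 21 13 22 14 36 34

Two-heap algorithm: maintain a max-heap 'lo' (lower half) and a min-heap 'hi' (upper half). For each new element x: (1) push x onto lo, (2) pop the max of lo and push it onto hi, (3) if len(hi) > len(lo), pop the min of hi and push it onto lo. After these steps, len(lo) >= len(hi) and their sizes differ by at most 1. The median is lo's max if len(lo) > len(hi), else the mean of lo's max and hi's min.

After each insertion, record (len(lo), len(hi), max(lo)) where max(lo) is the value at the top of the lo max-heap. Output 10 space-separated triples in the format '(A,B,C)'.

Answer: (1,0,43) (1,1,20) (2,1,36) (2,2,28) (3,2,28) (3,3,21) (4,3,22) (4,4,21) (5,4,22) (5,5,22)

Derivation:
Step 1: insert 43 -> lo=[43] hi=[] -> (len(lo)=1, len(hi)=0, max(lo)=43)
Step 2: insert 20 -> lo=[20] hi=[43] -> (len(lo)=1, len(hi)=1, max(lo)=20)
Step 3: insert 36 -> lo=[20, 36] hi=[43] -> (len(lo)=2, len(hi)=1, max(lo)=36)
Step 4: insert 28 -> lo=[20, 28] hi=[36, 43] -> (len(lo)=2, len(hi)=2, max(lo)=28)
Step 5: insert 21 -> lo=[20, 21, 28] hi=[36, 43] -> (len(lo)=3, len(hi)=2, max(lo)=28)
Step 6: insert 13 -> lo=[13, 20, 21] hi=[28, 36, 43] -> (len(lo)=3, len(hi)=3, max(lo)=21)
Step 7: insert 22 -> lo=[13, 20, 21, 22] hi=[28, 36, 43] -> (len(lo)=4, len(hi)=3, max(lo)=22)
Step 8: insert 14 -> lo=[13, 14, 20, 21] hi=[22, 28, 36, 43] -> (len(lo)=4, len(hi)=4, max(lo)=21)
Step 9: insert 36 -> lo=[13, 14, 20, 21, 22] hi=[28, 36, 36, 43] -> (len(lo)=5, len(hi)=4, max(lo)=22)
Step 10: insert 34 -> lo=[13, 14, 20, 21, 22] hi=[28, 34, 36, 36, 43] -> (len(lo)=5, len(hi)=5, max(lo)=22)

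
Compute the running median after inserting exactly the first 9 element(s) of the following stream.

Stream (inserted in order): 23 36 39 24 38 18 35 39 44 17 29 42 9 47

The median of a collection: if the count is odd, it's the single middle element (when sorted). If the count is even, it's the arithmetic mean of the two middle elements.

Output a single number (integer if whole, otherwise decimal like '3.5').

Step 1: insert 23 -> lo=[23] (size 1, max 23) hi=[] (size 0) -> median=23
Step 2: insert 36 -> lo=[23] (size 1, max 23) hi=[36] (size 1, min 36) -> median=29.5
Step 3: insert 39 -> lo=[23, 36] (size 2, max 36) hi=[39] (size 1, min 39) -> median=36
Step 4: insert 24 -> lo=[23, 24] (size 2, max 24) hi=[36, 39] (size 2, min 36) -> median=30
Step 5: insert 38 -> lo=[23, 24, 36] (size 3, max 36) hi=[38, 39] (size 2, min 38) -> median=36
Step 6: insert 18 -> lo=[18, 23, 24] (size 3, max 24) hi=[36, 38, 39] (size 3, min 36) -> median=30
Step 7: insert 35 -> lo=[18, 23, 24, 35] (size 4, max 35) hi=[36, 38, 39] (size 3, min 36) -> median=35
Step 8: insert 39 -> lo=[18, 23, 24, 35] (size 4, max 35) hi=[36, 38, 39, 39] (size 4, min 36) -> median=35.5
Step 9: insert 44 -> lo=[18, 23, 24, 35, 36] (size 5, max 36) hi=[38, 39, 39, 44] (size 4, min 38) -> median=36

Answer: 36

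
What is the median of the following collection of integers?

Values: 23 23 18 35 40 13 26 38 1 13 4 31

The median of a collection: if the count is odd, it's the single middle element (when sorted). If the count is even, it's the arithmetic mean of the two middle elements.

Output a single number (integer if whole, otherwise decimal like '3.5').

Step 1: insert 23 -> lo=[23] (size 1, max 23) hi=[] (size 0) -> median=23
Step 2: insert 23 -> lo=[23] (size 1, max 23) hi=[23] (size 1, min 23) -> median=23
Step 3: insert 18 -> lo=[18, 23] (size 2, max 23) hi=[23] (size 1, min 23) -> median=23
Step 4: insert 35 -> lo=[18, 23] (size 2, max 23) hi=[23, 35] (size 2, min 23) -> median=23
Step 5: insert 40 -> lo=[18, 23, 23] (size 3, max 23) hi=[35, 40] (size 2, min 35) -> median=23
Step 6: insert 13 -> lo=[13, 18, 23] (size 3, max 23) hi=[23, 35, 40] (size 3, min 23) -> median=23
Step 7: insert 26 -> lo=[13, 18, 23, 23] (size 4, max 23) hi=[26, 35, 40] (size 3, min 26) -> median=23
Step 8: insert 38 -> lo=[13, 18, 23, 23] (size 4, max 23) hi=[26, 35, 38, 40] (size 4, min 26) -> median=24.5
Step 9: insert 1 -> lo=[1, 13, 18, 23, 23] (size 5, max 23) hi=[26, 35, 38, 40] (size 4, min 26) -> median=23
Step 10: insert 13 -> lo=[1, 13, 13, 18, 23] (size 5, max 23) hi=[23, 26, 35, 38, 40] (size 5, min 23) -> median=23
Step 11: insert 4 -> lo=[1, 4, 13, 13, 18, 23] (size 6, max 23) hi=[23, 26, 35, 38, 40] (size 5, min 23) -> median=23
Step 12: insert 31 -> lo=[1, 4, 13, 13, 18, 23] (size 6, max 23) hi=[23, 26, 31, 35, 38, 40] (size 6, min 23) -> median=23

Answer: 23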